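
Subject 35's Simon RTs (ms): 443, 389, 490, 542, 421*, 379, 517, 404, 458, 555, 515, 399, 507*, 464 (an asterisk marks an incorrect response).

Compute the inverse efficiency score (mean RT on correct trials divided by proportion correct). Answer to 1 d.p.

540.1 ms

Correct trials (n=12): 443, 389, 490, 542, 379, 517, 404, 458, 555, 515, 399, 464
Mean correct RT = 5555/12 = 462.9167 ms
Proportion correct = 12/14
IES = 462.9167 / (12/14) = 540.069 ms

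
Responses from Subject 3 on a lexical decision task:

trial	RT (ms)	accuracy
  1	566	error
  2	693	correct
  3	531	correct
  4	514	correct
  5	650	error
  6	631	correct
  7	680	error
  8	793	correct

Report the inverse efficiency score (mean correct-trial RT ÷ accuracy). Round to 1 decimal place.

1011.8 ms

Correct trials (n=5): 693, 531, 514, 631, 793
Mean correct RT = 3162/5 = 632.4000 ms
Proportion correct = 5/8
IES = 632.4000 / (5/8) = 1011.840 ms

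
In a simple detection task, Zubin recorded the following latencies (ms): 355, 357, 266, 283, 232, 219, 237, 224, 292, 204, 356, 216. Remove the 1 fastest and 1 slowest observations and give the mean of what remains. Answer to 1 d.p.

268.0 ms

Sorted: 204, 216, 219, 224, 232, 237, 266, 283, 292, 355, 356, 357
Drop lowest 1 (204) and highest 1 (357)
Remaining (n=10): Σ = 2680, mean = 2680/10 = 268.000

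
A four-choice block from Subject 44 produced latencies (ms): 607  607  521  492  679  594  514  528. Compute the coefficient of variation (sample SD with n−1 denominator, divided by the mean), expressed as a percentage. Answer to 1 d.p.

n = 8, Σ = 4542, M = 567.7500
Σ(x−M)² = 28539.500; s = √(28539.500/7) = 63.8519
CV = 63.8519 / 567.7500 = 0.11246 = 11.246%

11.2%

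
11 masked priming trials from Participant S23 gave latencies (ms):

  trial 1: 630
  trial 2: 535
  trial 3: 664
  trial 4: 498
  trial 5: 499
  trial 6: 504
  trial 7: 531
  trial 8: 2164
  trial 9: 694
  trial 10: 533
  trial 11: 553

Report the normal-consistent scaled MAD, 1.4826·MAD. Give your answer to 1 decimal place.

Sorted: 498, 499, 504, 531, 533, 535, 553, 630, 664, 694, 2164 → median = 535
|x − 535| sorted: 0, 2, 4, 18, 31, 36, 37, 95, 129, 159, 1629 → MAD = 36
Robust SD ≈ 1.4826 × 36 = 53.374

53.4 ms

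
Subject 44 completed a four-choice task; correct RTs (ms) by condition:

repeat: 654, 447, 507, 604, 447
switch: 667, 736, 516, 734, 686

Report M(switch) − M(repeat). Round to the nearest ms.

M(repeat) = 2659/5 = 531.800
M(switch) = 3339/5 = 667.800
Difference = 667.800 − 531.800 = 136.000 ms

136 ms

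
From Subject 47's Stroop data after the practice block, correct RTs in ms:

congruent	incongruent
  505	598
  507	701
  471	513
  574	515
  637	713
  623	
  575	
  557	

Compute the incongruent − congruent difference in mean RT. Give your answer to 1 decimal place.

51.9 ms

M(congruent) = 4449/8 = 556.125
M(incongruent) = 3040/5 = 608.000
Difference = 608.000 − 556.125 = 51.875 ms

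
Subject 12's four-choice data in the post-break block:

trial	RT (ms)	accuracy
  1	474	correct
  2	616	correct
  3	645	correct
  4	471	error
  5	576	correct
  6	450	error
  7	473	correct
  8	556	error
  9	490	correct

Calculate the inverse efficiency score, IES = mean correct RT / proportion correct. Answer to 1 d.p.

Correct trials (n=6): 474, 616, 645, 576, 473, 490
Mean correct RT = 3274/6 = 545.6667 ms
Proportion correct = 6/9
IES = 545.6667 / (6/9) = 818.500 ms

818.5 ms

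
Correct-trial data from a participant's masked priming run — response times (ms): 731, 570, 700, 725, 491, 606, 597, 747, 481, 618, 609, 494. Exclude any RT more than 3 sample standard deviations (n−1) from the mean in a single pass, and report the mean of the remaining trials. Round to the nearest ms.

n = 12, ΣRT = 7369, M = 614.083
Σ(x−M)² = 100642.92; s = √(100642.92/11) = 95.652
Cutoffs: 614.083 ± 3·95.652 → [327.1, 901.0]
No RTs fall outside the cutoffs; all 12 retained. Mean = 7369/12 = 614.083

614 ms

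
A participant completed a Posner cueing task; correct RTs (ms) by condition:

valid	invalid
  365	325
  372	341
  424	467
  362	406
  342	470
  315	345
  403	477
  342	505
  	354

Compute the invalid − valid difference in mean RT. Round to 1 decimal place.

44.4 ms

M(valid) = 2925/8 = 365.625
M(invalid) = 3690/9 = 410.000
Difference = 410.000 − 365.625 = 44.375 ms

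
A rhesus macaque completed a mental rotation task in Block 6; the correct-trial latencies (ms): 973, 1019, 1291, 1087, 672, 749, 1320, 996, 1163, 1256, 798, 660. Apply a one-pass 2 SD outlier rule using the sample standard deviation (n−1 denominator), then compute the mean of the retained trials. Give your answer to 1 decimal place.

998.7 ms

n = 12, ΣRT = 11984, M = 998.667
Σ(x−M)² = 614828.67; s = √(614828.67/11) = 236.418
Cutoffs: 998.667 ± 2·236.418 → [525.8, 1471.5]
No RTs fall outside the cutoffs; all 12 retained. Mean = 11984/12 = 998.667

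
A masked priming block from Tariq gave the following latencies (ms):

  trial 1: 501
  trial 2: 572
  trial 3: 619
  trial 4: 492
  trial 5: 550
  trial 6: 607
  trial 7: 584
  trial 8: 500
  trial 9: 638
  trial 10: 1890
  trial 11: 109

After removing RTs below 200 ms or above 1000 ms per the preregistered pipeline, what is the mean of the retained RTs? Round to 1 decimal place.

562.6 ms

Excluded: 109, 1890
Retained (n=9): Σ = 5063
Mean = 5063/9 = 562.5556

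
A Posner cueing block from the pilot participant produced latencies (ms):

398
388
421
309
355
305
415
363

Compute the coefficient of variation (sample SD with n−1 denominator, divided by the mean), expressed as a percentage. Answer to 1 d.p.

n = 8, Σ = 2954, M = 369.2500
Σ(x−M)² = 13949.500; s = √(13949.500/7) = 44.6406
CV = 44.6406 / 369.2500 = 0.12090 = 12.090%

12.1%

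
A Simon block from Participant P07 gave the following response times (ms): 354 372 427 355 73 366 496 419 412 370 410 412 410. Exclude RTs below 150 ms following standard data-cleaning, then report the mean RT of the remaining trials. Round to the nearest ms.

400 ms

Excluded: 73
Retained (n=12): Σ = 4803
Mean = 4803/12 = 400.2500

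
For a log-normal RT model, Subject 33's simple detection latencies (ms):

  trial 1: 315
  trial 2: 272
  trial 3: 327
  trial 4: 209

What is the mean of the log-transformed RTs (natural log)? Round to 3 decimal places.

5.623

ln(RT): 5.7526, 5.6058, 5.7900, 5.3423
Σ ln(RT) = 22.4907
Mean = 22.4907/4 = 5.62267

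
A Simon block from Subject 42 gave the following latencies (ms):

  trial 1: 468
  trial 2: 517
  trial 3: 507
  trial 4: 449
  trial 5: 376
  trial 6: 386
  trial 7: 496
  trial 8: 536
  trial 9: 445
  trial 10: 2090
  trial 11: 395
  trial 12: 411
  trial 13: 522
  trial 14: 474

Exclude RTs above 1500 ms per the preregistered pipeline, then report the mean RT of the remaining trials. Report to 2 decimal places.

460.15 ms

Excluded: 2090
Retained (n=13): Σ = 5982
Mean = 5982/13 = 460.1538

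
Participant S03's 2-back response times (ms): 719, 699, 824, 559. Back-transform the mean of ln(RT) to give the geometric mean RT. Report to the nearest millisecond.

694 ms

ln(RT): 6.5779, 6.5497, 6.7142, 6.3261
Mean ln(RT) = 26.1678/4 = 6.54196
Geometric mean = exp(6.54196) = 693.64 ms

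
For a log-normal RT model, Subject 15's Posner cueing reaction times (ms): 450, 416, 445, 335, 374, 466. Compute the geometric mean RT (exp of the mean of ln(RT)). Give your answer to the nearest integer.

ln(RT): 6.1092, 6.0307, 6.0981, 5.8141, 5.9243, 6.1442
Mean ln(RT) = 36.1206/6 = 6.02010
Geometric mean = exp(6.02010) = 411.62 ms

412 ms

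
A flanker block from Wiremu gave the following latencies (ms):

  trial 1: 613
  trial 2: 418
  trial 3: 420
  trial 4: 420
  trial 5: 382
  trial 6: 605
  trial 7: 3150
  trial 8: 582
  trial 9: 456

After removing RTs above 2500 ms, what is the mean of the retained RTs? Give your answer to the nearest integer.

Excluded: 3150
Retained (n=8): Σ = 3896
Mean = 3896/8 = 487.0000

487 ms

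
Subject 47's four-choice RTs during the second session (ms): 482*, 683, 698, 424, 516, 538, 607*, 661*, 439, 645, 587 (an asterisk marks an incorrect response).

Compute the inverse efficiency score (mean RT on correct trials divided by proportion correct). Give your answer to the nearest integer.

Correct trials (n=8): 683, 698, 424, 516, 538, 439, 645, 587
Mean correct RT = 4530/8 = 566.2500 ms
Proportion correct = 8/11
IES = 566.2500 / (8/11) = 778.594 ms

779 ms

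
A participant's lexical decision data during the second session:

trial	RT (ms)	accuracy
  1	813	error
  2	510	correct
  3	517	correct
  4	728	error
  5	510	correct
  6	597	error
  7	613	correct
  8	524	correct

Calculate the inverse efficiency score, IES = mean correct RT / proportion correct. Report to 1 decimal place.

Correct trials (n=5): 510, 517, 510, 613, 524
Mean correct RT = 2674/5 = 534.8000 ms
Proportion correct = 5/8
IES = 534.8000 / (5/8) = 855.680 ms

855.7 ms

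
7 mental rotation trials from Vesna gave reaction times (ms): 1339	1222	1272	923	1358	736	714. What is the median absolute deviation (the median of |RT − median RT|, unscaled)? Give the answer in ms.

136 ms

Sorted: 714, 736, 923, 1222, 1272, 1339, 1358 → median = 1222
|x − 1222|: 117, 0, 50, 299, 136, 486, 508
Sorted deviations: 0, 50, 117, 136, 299, 486, 508 → MAD = 136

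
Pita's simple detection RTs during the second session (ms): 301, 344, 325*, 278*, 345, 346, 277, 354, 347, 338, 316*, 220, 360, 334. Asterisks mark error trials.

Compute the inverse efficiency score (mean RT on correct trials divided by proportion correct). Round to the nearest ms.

413 ms

Correct trials (n=11): 301, 344, 345, 346, 277, 354, 347, 338, 220, 360, 334
Mean correct RT = 3566/11 = 324.1818 ms
Proportion correct = 11/14
IES = 324.1818 / (11/14) = 412.595 ms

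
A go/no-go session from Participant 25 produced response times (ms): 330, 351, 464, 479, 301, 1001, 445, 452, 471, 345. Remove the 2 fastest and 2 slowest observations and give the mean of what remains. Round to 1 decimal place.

Sorted: 301, 330, 345, 351, 445, 452, 464, 471, 479, 1001
Drop lowest 2 (301, 330) and highest 2 (479, 1001)
Remaining (n=6): Σ = 2528, mean = 2528/6 = 421.333

421.3 ms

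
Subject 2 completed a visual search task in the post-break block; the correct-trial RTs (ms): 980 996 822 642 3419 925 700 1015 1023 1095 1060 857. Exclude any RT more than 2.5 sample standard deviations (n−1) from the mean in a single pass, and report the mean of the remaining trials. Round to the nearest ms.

920 ms

n = 12, ΣRT = 13534, M = 1127.833
Σ(x−M)² = 5945181.67; s = √(5945181.67/11) = 735.167
Cutoffs: 1127.833 ± 2.5·735.167 → [-710.1, 2965.8]
Outside: 3419 → excluded.
Retained (n=11): Σ = 10115, mean = 10115/11 = 919.545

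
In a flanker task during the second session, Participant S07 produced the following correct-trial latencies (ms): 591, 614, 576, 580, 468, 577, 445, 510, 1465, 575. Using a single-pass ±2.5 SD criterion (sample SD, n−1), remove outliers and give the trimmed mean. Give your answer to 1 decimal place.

548.4 ms

n = 10, ΣRT = 6401, M = 640.100
Σ(x−M)² = 784100.90; s = √(784100.90/9) = 295.165
Cutoffs: 640.100 ± 2.5·295.165 → [-97.8, 1378.0]
Outside: 1465 → excluded.
Retained (n=9): Σ = 4936, mean = 4936/9 = 548.444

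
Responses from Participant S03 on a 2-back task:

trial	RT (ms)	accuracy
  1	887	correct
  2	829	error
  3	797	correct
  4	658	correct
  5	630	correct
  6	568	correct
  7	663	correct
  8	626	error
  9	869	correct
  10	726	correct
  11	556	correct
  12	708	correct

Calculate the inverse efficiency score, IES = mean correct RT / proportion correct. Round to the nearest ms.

Correct trials (n=10): 887, 797, 658, 630, 568, 663, 869, 726, 556, 708
Mean correct RT = 7062/10 = 706.2000 ms
Proportion correct = 10/12
IES = 706.2000 / (10/12) = 847.440 ms

847 ms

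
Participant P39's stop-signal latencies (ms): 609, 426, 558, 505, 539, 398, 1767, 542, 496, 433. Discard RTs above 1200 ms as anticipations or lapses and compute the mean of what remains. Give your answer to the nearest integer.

Excluded: 1767
Retained (n=9): Σ = 4506
Mean = 4506/9 = 500.6667

501 ms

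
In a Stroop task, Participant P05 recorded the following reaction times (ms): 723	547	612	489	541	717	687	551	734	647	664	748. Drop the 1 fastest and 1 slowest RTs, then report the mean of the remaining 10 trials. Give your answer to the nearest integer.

642 ms

Sorted: 489, 541, 547, 551, 612, 647, 664, 687, 717, 723, 734, 748
Drop lowest 1 (489) and highest 1 (748)
Remaining (n=10): Σ = 6423, mean = 6423/10 = 642.300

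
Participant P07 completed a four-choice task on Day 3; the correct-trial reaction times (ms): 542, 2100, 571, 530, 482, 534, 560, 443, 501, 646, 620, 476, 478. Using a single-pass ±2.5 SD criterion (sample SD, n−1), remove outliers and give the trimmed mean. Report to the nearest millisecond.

532 ms

n = 13, ΣRT = 8483, M = 652.538
Σ(x−M)² = 2310327.23; s = √(2310327.23/12) = 438.779
Cutoffs: 652.538 ± 2.5·438.779 → [-444.4, 1749.5]
Outside: 2100 → excluded.
Retained (n=12): Σ = 6383, mean = 6383/12 = 531.917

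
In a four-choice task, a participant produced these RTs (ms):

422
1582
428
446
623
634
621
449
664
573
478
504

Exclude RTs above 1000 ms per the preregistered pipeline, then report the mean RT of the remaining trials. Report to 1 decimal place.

531.1 ms

Excluded: 1582
Retained (n=11): Σ = 5842
Mean = 5842/11 = 531.0909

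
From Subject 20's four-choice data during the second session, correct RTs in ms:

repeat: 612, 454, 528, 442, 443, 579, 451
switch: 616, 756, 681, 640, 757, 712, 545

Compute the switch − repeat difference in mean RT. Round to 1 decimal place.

M(repeat) = 3509/7 = 501.286
M(switch) = 4707/7 = 672.429
Difference = 672.429 − 501.286 = 171.143 ms

171.1 ms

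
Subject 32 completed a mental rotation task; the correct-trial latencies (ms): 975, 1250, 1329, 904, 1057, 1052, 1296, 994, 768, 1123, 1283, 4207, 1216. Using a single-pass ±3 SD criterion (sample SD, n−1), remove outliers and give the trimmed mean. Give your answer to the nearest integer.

1104 ms

n = 13, ΣRT = 17454, M = 1342.615
Σ(x−M)² = 9228725.08; s = √(9228725.08/12) = 876.961
Cutoffs: 1342.615 ± 3·876.961 → [-1288.3, 3973.5]
Outside: 4207 → excluded.
Retained (n=12): Σ = 13247, mean = 13247/12 = 1103.917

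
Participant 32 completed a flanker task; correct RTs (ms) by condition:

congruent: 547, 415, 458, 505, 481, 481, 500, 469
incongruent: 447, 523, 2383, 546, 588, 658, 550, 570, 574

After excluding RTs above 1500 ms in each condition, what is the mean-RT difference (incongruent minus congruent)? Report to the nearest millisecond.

75 ms

incongruent: exclude 2383
M(congruent) = 3856/8 = 482.000
M(incongruent) = 4456/8 = 557.000
Difference = 557.000 − 482.000 = 75.000 ms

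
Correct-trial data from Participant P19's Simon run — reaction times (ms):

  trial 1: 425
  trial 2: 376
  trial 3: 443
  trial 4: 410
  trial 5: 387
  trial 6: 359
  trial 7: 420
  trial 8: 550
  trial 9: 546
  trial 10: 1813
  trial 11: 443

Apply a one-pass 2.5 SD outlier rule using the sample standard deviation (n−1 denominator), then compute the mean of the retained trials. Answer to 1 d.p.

435.9 ms

n = 11, ΣRT = 6172, M = 561.091
Σ(x−M)² = 1762180.91; s = √(1762180.91/10) = 419.783
Cutoffs: 561.091 ± 2.5·419.783 → [-488.4, 1610.5]
Outside: 1813 → excluded.
Retained (n=10): Σ = 4359, mean = 4359/10 = 435.900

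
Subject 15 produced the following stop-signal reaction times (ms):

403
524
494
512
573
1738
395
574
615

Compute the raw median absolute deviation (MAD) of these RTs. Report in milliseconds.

Sorted: 395, 403, 494, 512, 524, 573, 574, 615, 1738 → median = 524
|x − 524|: 121, 0, 30, 12, 49, 1214, 129, 50, 91
Sorted deviations: 0, 12, 30, 49, 50, 91, 121, 129, 1214 → MAD = 50

50 ms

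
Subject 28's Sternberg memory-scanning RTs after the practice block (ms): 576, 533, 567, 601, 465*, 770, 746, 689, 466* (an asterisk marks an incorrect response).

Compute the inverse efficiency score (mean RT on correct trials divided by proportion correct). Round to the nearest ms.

Correct trials (n=7): 576, 533, 567, 601, 770, 746, 689
Mean correct RT = 4482/7 = 640.2857 ms
Proportion correct = 7/9
IES = 640.2857 / (7/9) = 823.224 ms

823 ms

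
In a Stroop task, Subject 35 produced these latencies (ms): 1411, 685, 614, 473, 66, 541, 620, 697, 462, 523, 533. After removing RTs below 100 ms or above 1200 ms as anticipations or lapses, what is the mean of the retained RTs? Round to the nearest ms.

572 ms

Excluded: 66, 1411
Retained (n=9): Σ = 5148
Mean = 5148/9 = 572.0000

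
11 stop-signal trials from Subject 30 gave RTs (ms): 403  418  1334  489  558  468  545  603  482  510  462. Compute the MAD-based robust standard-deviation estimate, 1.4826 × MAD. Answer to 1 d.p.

Sorted: 403, 418, 462, 468, 482, 489, 510, 545, 558, 603, 1334 → median = 489
|x − 489| sorted: 0, 7, 21, 21, 27, 56, 69, 71, 86, 114, 845 → MAD = 56
Robust SD ≈ 1.4826 × 56 = 83.026

83.0 ms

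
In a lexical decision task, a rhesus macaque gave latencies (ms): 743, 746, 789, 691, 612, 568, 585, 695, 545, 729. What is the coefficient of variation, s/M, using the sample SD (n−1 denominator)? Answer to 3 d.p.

0.128

n = 10, Σ = 6703, M = 670.3000
Σ(x−M)² = 66430.100; s = √(66430.100/9) = 85.9135
CV = 85.9135 / 670.3000 = 0.12817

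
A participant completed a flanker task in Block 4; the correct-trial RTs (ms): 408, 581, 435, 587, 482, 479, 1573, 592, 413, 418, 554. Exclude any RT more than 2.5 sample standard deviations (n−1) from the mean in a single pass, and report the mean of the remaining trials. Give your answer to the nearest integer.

n = 11, ΣRT = 6522, M = 592.909
Σ(x−M)² = 1109632.91; s = √(1109632.91/10) = 333.112
Cutoffs: 592.909 ± 2.5·333.112 → [-239.9, 1425.7]
Outside: 1573 → excluded.
Retained (n=10): Σ = 4949, mean = 4949/10 = 494.900

495 ms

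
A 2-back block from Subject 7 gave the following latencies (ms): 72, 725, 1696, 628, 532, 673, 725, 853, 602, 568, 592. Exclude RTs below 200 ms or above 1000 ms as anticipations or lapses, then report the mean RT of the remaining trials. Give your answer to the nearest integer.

655 ms

Excluded: 72, 1696
Retained (n=9): Σ = 5898
Mean = 5898/9 = 655.3333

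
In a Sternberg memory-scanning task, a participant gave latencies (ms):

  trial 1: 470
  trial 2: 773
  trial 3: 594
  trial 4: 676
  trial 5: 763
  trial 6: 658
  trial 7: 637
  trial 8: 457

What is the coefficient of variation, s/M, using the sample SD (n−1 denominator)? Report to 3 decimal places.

n = 8, Σ = 5028, M = 628.5000
Σ(x−M)² = 97894.000; s = √(97894.000/7) = 118.2576
CV = 118.2576 / 628.5000 = 0.18816

0.188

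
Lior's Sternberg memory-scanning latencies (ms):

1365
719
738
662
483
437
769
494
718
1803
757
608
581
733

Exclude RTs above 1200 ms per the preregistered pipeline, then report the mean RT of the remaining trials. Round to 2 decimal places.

641.58 ms

Excluded: 1365, 1803
Retained (n=12): Σ = 7699
Mean = 7699/12 = 641.5833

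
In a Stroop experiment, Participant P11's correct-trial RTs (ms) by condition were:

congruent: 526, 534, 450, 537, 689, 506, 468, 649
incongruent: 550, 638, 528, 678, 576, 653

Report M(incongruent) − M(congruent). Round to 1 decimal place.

59.0 ms

M(congruent) = 4359/8 = 544.875
M(incongruent) = 3623/6 = 603.833
Difference = 603.833 − 544.875 = 58.958 ms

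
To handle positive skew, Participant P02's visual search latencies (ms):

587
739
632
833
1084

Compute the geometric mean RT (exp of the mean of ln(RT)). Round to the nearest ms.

ln(RT): 6.3750, 6.6053, 6.4489, 6.7250, 6.9884
Mean ln(RT) = 33.1427/5 = 6.62853
Geometric mean = exp(6.62853) = 756.37 ms

756 ms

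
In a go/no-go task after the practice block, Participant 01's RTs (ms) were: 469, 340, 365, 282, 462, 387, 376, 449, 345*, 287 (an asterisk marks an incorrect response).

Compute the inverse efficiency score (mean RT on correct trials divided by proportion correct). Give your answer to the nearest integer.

Correct trials (n=9): 469, 340, 365, 282, 462, 387, 376, 449, 287
Mean correct RT = 3417/9 = 379.6667 ms
Proportion correct = 9/10
IES = 379.6667 / (9/10) = 421.852 ms

422 ms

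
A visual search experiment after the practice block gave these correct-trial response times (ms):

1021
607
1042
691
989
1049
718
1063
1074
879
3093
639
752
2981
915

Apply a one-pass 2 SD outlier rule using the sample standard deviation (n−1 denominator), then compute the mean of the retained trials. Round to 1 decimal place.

n = 15, ΣRT = 17513, M = 1167.533
Σ(x−M)² = 8441315.73; s = √(8441315.73/14) = 776.499
Cutoffs: 1167.533 ± 2·776.499 → [-385.5, 2720.5]
Outside: 2981, 3093 → excluded.
Retained (n=13): Σ = 11439, mean = 11439/13 = 879.923

879.9 ms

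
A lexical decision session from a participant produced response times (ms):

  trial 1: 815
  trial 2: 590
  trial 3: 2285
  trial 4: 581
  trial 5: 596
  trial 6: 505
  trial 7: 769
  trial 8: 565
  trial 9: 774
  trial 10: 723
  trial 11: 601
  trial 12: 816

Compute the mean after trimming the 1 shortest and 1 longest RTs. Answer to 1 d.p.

683.0 ms

Sorted: 505, 565, 581, 590, 596, 601, 723, 769, 774, 815, 816, 2285
Drop lowest 1 (505) and highest 1 (2285)
Remaining (n=10): Σ = 6830, mean = 6830/10 = 683.000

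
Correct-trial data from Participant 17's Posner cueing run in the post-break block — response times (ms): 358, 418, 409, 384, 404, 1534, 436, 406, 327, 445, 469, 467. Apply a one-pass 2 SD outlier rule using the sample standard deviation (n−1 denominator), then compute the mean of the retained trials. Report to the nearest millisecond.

n = 12, ΣRT = 6057, M = 504.750
Σ(x−M)² = 1174662.25; s = √(1174662.25/11) = 326.784
Cutoffs: 504.750 ± 2·326.784 → [-148.8, 1158.3]
Outside: 1534 → excluded.
Retained (n=11): Σ = 4523, mean = 4523/11 = 411.182

411 ms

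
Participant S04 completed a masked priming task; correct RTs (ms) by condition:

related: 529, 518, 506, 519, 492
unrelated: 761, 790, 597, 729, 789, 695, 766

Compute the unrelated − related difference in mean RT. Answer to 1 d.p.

219.6 ms

M(related) = 2564/5 = 512.800
M(unrelated) = 5127/7 = 732.429
Difference = 732.429 − 512.800 = 219.629 ms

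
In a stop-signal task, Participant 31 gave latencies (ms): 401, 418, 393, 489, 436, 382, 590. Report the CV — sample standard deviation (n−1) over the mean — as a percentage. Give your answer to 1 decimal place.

n = 7, Σ = 3109, M = 444.1429
Σ(x−M)² = 32374.857; s = √(32374.857/6) = 73.4562
CV = 73.4562 / 444.1429 = 0.16539 = 16.539%

16.5%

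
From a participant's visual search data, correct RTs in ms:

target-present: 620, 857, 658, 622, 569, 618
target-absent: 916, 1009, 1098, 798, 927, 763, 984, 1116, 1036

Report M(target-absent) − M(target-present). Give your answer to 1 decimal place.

M(target-present) = 3944/6 = 657.333
M(target-absent) = 8647/9 = 960.778
Difference = 960.778 − 657.333 = 303.444 ms

303.4 ms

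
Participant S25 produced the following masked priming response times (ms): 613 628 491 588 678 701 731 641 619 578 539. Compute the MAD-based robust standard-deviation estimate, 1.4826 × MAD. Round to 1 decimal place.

60.8 ms

Sorted: 491, 539, 578, 588, 613, 619, 628, 641, 678, 701, 731 → median = 619
|x − 619| sorted: 0, 6, 9, 22, 31, 41, 59, 80, 82, 112, 128 → MAD = 41
Robust SD ≈ 1.4826 × 41 = 60.787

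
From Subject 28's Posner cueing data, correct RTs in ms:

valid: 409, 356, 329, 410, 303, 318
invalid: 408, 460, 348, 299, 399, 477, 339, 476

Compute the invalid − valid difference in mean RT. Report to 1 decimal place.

46.6 ms

M(valid) = 2125/6 = 354.167
M(invalid) = 3206/8 = 400.750
Difference = 400.750 − 354.167 = 46.583 ms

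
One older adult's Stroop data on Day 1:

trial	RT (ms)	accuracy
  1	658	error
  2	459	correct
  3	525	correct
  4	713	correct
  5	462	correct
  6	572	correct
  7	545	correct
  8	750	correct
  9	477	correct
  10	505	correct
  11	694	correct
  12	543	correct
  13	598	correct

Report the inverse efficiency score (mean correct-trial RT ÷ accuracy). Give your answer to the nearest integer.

618 ms

Correct trials (n=12): 459, 525, 713, 462, 572, 545, 750, 477, 505, 694, 543, 598
Mean correct RT = 6843/12 = 570.2500 ms
Proportion correct = 12/13
IES = 570.2500 / (12/13) = 617.771 ms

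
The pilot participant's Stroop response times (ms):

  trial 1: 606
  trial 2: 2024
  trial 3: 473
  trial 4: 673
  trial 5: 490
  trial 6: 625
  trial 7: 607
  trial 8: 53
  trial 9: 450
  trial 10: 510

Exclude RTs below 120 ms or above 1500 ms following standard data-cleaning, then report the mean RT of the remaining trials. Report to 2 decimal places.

Excluded: 53, 2024
Retained (n=8): Σ = 4434
Mean = 4434/8 = 554.2500

554.25 ms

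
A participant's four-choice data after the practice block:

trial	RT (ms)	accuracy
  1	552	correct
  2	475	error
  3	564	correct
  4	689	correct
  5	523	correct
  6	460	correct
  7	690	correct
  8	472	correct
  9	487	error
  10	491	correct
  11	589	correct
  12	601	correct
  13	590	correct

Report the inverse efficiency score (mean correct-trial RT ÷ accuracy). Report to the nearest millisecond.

Correct trials (n=11): 552, 564, 689, 523, 460, 690, 472, 491, 589, 601, 590
Mean correct RT = 6221/11 = 565.5455 ms
Proportion correct = 11/13
IES = 565.5455 / (11/13) = 668.372 ms

668 ms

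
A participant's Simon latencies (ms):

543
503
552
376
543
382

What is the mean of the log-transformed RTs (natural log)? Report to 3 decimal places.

6.167

ln(RT): 6.2971, 6.2206, 6.3135, 5.9296, 6.2971, 5.9454
Σ ln(RT) = 37.0034
Mean = 37.0034/6 = 6.16723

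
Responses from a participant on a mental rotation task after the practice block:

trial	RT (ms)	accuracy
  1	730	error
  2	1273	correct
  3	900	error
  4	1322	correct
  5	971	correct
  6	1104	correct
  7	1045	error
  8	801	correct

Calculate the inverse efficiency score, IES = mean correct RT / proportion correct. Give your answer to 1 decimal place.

1750.7 ms

Correct trials (n=5): 1273, 1322, 971, 1104, 801
Mean correct RT = 5471/5 = 1094.2000 ms
Proportion correct = 5/8
IES = 1094.2000 / (5/8) = 1750.720 ms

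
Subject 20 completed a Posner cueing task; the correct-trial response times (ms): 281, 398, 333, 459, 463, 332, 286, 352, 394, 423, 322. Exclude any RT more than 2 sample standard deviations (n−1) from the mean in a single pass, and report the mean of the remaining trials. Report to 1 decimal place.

367.5 ms

n = 11, ΣRT = 4043, M = 367.545
Σ(x−M)² = 41090.73; s = √(41090.73/10) = 64.102
Cutoffs: 367.545 ± 2·64.102 → [239.3, 495.7]
No RTs fall outside the cutoffs; all 11 retained. Mean = 4043/11 = 367.545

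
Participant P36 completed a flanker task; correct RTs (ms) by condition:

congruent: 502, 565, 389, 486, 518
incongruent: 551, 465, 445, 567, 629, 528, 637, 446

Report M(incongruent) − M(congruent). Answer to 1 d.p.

41.5 ms

M(congruent) = 2460/5 = 492.000
M(incongruent) = 4268/8 = 533.500
Difference = 533.500 − 492.000 = 41.500 ms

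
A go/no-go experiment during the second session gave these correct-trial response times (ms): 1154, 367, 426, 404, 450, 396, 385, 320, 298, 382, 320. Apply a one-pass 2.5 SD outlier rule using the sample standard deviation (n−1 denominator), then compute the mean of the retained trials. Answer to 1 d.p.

374.8 ms

n = 11, ΣRT = 4902, M = 445.636
Σ(x−M)² = 573656.55; s = √(573656.55/10) = 239.511
Cutoffs: 445.636 ± 2.5·239.511 → [-153.1, 1044.4]
Outside: 1154 → excluded.
Retained (n=10): Σ = 3748, mean = 3748/10 = 374.800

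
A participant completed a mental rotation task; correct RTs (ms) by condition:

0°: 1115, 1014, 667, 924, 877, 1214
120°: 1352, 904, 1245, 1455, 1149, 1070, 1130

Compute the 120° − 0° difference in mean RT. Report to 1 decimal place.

217.9 ms

M(0°) = 5811/6 = 968.500
M(120°) = 8305/7 = 1186.429
Difference = 1186.429 − 968.500 = 217.929 ms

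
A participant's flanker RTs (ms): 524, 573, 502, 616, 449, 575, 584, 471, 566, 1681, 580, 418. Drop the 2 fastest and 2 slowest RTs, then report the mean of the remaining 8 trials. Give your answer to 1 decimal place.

Sorted: 418, 449, 471, 502, 524, 566, 573, 575, 580, 584, 616, 1681
Drop lowest 2 (418, 449) and highest 2 (616, 1681)
Remaining (n=8): Σ = 4375, mean = 4375/8 = 546.875

546.9 ms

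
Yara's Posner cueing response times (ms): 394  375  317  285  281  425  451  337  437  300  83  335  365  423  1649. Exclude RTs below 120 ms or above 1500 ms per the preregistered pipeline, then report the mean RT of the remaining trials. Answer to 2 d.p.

363.46 ms

Excluded: 83, 1649
Retained (n=13): Σ = 4725
Mean = 4725/13 = 363.4615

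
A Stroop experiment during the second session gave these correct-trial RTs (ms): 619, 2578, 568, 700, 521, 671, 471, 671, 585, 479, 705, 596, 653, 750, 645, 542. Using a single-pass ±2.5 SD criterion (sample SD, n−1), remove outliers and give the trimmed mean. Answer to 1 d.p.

n = 16, ΣRT = 11754, M = 734.625
Σ(x−M)² = 3723455.75; s = √(3723455.75/15) = 498.227
Cutoffs: 734.625 ± 2.5·498.227 → [-510.9, 1980.2]
Outside: 2578 → excluded.
Retained (n=15): Σ = 9176, mean = 9176/15 = 611.733

611.7 ms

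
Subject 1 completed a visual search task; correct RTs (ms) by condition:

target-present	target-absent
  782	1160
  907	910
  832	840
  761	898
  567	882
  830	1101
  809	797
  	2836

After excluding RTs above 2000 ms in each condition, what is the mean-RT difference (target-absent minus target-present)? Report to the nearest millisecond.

157 ms

target-absent: exclude 2836
M(target-present) = 5488/7 = 784.000
M(target-absent) = 6588/7 = 941.143
Difference = 941.143 − 784.000 = 157.143 ms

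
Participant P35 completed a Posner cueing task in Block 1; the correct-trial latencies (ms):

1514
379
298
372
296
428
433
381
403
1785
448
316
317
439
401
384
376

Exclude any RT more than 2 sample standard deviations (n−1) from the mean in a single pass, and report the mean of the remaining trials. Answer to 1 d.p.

378.1 ms

n = 17, ΣRT = 8970, M = 527.647
Σ(x−M)² = 2925517.88; s = √(2925517.88/16) = 427.604
Cutoffs: 527.647 ± 2·427.604 → [-327.6, 1382.9]
Outside: 1514, 1785 → excluded.
Retained (n=15): Σ = 5671, mean = 5671/15 = 378.067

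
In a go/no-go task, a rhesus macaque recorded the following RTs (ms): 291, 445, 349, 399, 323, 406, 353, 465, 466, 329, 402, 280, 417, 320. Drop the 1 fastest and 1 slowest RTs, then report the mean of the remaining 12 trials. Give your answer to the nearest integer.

Sorted: 280, 291, 320, 323, 329, 349, 353, 399, 402, 406, 417, 445, 465, 466
Drop lowest 1 (280) and highest 1 (466)
Remaining (n=12): Σ = 4499, mean = 4499/12 = 374.917

375 ms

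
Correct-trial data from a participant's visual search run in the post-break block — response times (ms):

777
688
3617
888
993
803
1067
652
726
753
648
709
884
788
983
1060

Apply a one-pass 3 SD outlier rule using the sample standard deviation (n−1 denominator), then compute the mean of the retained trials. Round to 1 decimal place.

827.9 ms

n = 16, ΣRT = 16036, M = 1002.250
Σ(x−M)² = 7579635.00; s = √(7579635.00/15) = 710.851
Cutoffs: 1002.250 ± 3·710.851 → [-1130.3, 3134.8]
Outside: 3617 → excluded.
Retained (n=15): Σ = 12419, mean = 12419/15 = 827.933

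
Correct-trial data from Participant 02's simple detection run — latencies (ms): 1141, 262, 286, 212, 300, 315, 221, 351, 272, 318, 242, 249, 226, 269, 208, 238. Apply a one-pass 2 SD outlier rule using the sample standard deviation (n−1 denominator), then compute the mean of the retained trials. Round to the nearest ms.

n = 16, ΣRT = 5110, M = 319.375
Σ(x−M)² = 745543.75; s = √(745543.75/15) = 222.942
Cutoffs: 319.375 ± 2·222.942 → [-126.5, 765.3]
Outside: 1141 → excluded.
Retained (n=15): Σ = 3969, mean = 3969/15 = 264.600

265 ms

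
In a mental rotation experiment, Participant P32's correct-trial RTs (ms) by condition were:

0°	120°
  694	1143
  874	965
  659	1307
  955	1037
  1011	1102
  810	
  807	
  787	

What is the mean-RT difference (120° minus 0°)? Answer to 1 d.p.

286.2 ms

M(0°) = 6597/8 = 824.625
M(120°) = 5554/5 = 1110.800
Difference = 1110.800 − 824.625 = 286.175 ms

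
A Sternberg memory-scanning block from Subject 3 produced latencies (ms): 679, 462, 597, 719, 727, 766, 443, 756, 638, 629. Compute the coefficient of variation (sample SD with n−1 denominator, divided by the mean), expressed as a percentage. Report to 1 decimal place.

17.8%

n = 10, Σ = 6416, M = 641.6000
Σ(x−M)² = 117104.400; s = √(117104.400/9) = 114.0684
CV = 114.0684 / 641.6000 = 0.17779 = 17.779%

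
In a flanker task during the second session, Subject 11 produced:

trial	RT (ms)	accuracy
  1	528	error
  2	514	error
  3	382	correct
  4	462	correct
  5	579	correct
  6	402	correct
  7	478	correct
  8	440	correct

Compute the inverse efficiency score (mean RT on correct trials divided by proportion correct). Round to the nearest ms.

Correct trials (n=6): 382, 462, 579, 402, 478, 440
Mean correct RT = 2743/6 = 457.1667 ms
Proportion correct = 6/8
IES = 457.1667 / (6/8) = 609.556 ms

610 ms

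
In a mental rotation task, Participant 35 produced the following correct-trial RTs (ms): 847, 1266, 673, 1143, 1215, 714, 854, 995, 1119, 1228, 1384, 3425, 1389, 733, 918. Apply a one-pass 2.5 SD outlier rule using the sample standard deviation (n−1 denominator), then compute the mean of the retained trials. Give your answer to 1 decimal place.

n = 15, ΣRT = 17903, M = 1193.533
Σ(x−M)² = 6132637.73; s = √(6132637.73/14) = 661.850
Cutoffs: 1193.533 ± 2.5·661.850 → [-461.1, 2848.2]
Outside: 3425 → excluded.
Retained (n=14): Σ = 14478, mean = 14478/14 = 1034.143

1034.1 ms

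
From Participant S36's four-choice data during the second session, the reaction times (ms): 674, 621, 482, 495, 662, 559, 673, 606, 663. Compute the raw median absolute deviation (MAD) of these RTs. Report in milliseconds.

52 ms

Sorted: 482, 495, 559, 606, 621, 662, 663, 673, 674 → median = 621
|x − 621|: 53, 0, 139, 126, 41, 62, 52, 15, 42
Sorted deviations: 0, 15, 41, 42, 52, 53, 62, 126, 139 → MAD = 52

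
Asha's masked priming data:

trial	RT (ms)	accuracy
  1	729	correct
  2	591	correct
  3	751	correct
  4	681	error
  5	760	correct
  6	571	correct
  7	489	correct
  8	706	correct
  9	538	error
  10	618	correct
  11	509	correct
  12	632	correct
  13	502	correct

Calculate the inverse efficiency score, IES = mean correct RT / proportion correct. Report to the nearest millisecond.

737 ms

Correct trials (n=11): 729, 591, 751, 760, 571, 489, 706, 618, 509, 632, 502
Mean correct RT = 6858/11 = 623.4545 ms
Proportion correct = 11/13
IES = 623.4545 / (11/13) = 736.810 ms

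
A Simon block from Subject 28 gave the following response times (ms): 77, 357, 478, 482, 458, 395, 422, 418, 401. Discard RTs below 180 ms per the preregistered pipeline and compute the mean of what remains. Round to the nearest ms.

426 ms

Excluded: 77
Retained (n=8): Σ = 3411
Mean = 3411/8 = 426.3750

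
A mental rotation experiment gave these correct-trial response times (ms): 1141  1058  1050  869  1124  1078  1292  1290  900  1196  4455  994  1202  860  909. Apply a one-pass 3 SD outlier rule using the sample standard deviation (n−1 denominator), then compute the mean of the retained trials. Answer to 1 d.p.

1068.8 ms

n = 15, ΣRT = 19418, M = 1294.533
Σ(x−M)² = 10986643.73; s = √(10986643.73/14) = 885.867
Cutoffs: 1294.533 ± 3·885.867 → [-1363.1, 3952.1]
Outside: 4455 → excluded.
Retained (n=14): Σ = 14963, mean = 14963/14 = 1068.786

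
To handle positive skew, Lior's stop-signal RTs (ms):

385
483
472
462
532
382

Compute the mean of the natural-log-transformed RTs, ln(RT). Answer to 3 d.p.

ln(RT): 5.9532, 6.1800, 6.1570, 6.1356, 6.2766, 5.9454
Σ ln(RT) = 36.6479
Mean = 36.6479/6 = 6.10798

6.108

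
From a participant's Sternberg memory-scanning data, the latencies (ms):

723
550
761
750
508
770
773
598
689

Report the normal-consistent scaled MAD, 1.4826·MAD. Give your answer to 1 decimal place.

69.7 ms

Sorted: 508, 550, 598, 689, 723, 750, 761, 770, 773 → median = 723
|x − 723| sorted: 0, 27, 34, 38, 47, 50, 125, 173, 215 → MAD = 47
Robust SD ≈ 1.4826 × 47 = 69.682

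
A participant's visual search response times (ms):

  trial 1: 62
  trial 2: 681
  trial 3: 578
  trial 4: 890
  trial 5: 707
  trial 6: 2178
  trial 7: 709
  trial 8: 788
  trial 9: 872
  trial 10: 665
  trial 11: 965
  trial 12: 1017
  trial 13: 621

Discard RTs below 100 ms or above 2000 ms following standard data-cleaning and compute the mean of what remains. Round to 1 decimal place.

Excluded: 62, 2178
Retained (n=11): Σ = 8493
Mean = 8493/11 = 772.0909

772.1 ms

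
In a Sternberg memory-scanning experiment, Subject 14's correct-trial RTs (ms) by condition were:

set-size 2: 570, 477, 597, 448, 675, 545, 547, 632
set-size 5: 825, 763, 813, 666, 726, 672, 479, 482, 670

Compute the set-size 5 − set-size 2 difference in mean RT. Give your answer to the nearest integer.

M(set-size 2) = 4491/8 = 561.375
M(set-size 5) = 6096/9 = 677.333
Difference = 677.333 − 561.375 = 115.958 ms

116 ms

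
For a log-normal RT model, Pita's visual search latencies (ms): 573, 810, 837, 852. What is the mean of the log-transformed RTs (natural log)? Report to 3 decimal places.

6.631

ln(RT): 6.3509, 6.6970, 6.7298, 6.7476
Σ ln(RT) = 26.5253
Mean = 26.5253/4 = 6.63133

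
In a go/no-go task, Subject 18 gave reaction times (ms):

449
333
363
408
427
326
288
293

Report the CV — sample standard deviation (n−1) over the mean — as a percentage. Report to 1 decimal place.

n = 8, Σ = 2887, M = 360.8750
Σ(x−M)² = 26274.875; s = √(26274.875/7) = 61.2663
CV = 61.2663 / 360.8750 = 0.16977 = 16.977%

17.0%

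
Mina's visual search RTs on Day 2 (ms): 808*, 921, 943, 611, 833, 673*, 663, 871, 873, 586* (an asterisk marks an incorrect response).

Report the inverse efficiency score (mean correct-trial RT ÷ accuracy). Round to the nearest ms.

1166 ms

Correct trials (n=7): 921, 943, 611, 833, 663, 871, 873
Mean correct RT = 5715/7 = 816.4286 ms
Proportion correct = 7/10
IES = 816.4286 / (7/10) = 1166.327 ms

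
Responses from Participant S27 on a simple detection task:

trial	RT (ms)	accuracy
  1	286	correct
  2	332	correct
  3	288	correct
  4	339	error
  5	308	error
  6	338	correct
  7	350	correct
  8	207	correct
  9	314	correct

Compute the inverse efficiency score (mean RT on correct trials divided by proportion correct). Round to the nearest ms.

388 ms

Correct trials (n=7): 286, 332, 288, 338, 350, 207, 314
Mean correct RT = 2115/7 = 302.1429 ms
Proportion correct = 7/9
IES = 302.1429 / (7/9) = 388.469 ms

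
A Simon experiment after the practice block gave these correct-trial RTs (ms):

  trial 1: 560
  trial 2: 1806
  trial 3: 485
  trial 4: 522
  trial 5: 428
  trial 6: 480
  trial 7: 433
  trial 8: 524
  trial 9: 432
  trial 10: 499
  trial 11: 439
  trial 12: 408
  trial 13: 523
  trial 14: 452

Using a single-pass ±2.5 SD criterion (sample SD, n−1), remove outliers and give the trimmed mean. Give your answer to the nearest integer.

n = 14, ΣRT = 7991, M = 570.786
Σ(x−M)² = 1670088.36; s = √(1670088.36/13) = 358.425
Cutoffs: 570.786 ± 2.5·358.425 → [-325.3, 1466.8]
Outside: 1806 → excluded.
Retained (n=13): Σ = 6185, mean = 6185/13 = 475.769

476 ms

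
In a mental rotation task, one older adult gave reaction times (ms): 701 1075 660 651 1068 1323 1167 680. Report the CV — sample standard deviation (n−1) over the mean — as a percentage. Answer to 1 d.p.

n = 8, Σ = 7325, M = 915.6250
Σ(x−M)² = 514715.875; s = √(514715.875/7) = 271.1657
CV = 271.1657 / 915.6250 = 0.29615 = 29.615%

29.6%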